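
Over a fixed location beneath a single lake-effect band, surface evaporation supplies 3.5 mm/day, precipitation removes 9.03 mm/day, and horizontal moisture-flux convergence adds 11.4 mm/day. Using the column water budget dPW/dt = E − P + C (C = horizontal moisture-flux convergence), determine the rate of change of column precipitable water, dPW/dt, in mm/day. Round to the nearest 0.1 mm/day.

dPW/dt = E − P + C = 3.5 − 9.03 + (11.4) = 5.9 mm/day.

dPW/dt ≈ 5.9 mm/day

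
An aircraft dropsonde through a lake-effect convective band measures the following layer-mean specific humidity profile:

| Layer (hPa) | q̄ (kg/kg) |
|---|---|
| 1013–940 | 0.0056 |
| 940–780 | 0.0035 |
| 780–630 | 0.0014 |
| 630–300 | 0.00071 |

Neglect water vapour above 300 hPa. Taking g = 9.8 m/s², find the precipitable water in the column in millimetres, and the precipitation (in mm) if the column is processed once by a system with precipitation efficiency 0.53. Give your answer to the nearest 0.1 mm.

PW ≈ 14.4 mm; precipitation ≈ 7.6 mm

Precipitable water is the column-integrated vapour mass per unit area: PW = (1/g) Σ q̄ Δp, with q in kg/kg and Δp in Pa (1 kg/m² of water = 1 mm).
Layer 1013–940 hPa: Δp = 73 hPa = 7300 Pa, q̄ = 0.0056 kg/kg → 0.0056 × 7300 / 9.8 = 4.17 mm
Layer 940–780 hPa: Δp = 160 hPa = 16000 Pa, q̄ = 0.0035 kg/kg → 0.0035 × 16000 / 9.8 = 5.71 mm
Layer 780–630 hPa: Δp = 150 hPa = 15000 Pa, q̄ = 0.0014 kg/kg → 0.0014 × 15000 / 9.8 = 2.14 mm
Layer 630–300 hPa: Δp = 330 hPa = 33000 Pa, q̄ = 0.00071 kg/kg → 0.00071 × 33000 / 9.8 = 2.39 mm
PW = 4.17 + 5.71 + 2.14 + 2.39 = 14.41 ≈ 14.4 mm.
Precipitation = ε × PW = 0.53 × 14.4 = 7.6 mm.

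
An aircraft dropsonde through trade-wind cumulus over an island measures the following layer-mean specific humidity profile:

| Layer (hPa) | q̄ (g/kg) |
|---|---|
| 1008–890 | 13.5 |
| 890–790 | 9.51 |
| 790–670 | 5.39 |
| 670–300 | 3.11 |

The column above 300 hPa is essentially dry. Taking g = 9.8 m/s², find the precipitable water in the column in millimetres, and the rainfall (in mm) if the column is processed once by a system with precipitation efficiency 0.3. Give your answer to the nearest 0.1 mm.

PW ≈ 44.3 mm; rainfall ≈ 13.3 mm

Precipitable water is the column-integrated vapour mass per unit area: PW = (1/g) Σ q̄ Δp, with q in kg/kg and Δp in Pa (1 kg/m² of water = 1 mm).
Layer 1008–890 hPa: Δp = 118 hPa = 11800 Pa, q̄ = 0.0135 kg/kg → 0.0135 × 11800 / 9.8 = 16.26 mm
Layer 890–790 hPa: Δp = 100 hPa = 10000 Pa, q̄ = 0.00951 kg/kg → 0.00951 × 10000 / 9.8 = 9.70 mm
Layer 790–670 hPa: Δp = 120 hPa = 12000 Pa, q̄ = 0.00539 kg/kg → 0.00539 × 12000 / 9.8 = 6.60 mm
Layer 670–300 hPa: Δp = 370 hPa = 37000 Pa, q̄ = 0.00311 kg/kg → 0.00311 × 37000 / 9.8 = 11.74 mm
PW = 16.26 + 9.70 + 6.60 + 11.74 = 44.30 ≈ 44.3 mm.
Rainfall = ε × PW = 0.3 × 44.3 = 13.3 mm.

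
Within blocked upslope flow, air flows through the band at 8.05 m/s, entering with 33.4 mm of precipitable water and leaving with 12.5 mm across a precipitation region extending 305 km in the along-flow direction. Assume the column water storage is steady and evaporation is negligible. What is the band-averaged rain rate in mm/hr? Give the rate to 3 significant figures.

R ≈ 1.99 mm/hr

Column moisture flux per unit crosswind length is F = V × PW.
Inflow: F_in = 8.05 × 33.4 = 268.87 mm·m/s
Outflow: F_out = 8.05 × 12.5 = 100.625 mm·m/s
Steady-state rate R = (F_in − F_out)/L = (268.87 − 100.625) / 305000 m = 5.516e-04 mm/s.
R = 5.516e-04 × 3600 = 1.99 mm/hr.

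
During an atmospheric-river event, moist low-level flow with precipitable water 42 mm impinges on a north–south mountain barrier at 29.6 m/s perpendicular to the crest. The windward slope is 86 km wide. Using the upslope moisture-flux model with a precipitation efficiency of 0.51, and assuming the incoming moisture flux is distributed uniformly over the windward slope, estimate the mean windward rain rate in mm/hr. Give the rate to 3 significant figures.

R ≈ 26.5 mm/hr

Incoming column moisture flux per unit ridge length: F = V × PW = 29.6 × 42 = 1243.2 mm·m/s.
Spread over the 86 km slope with efficiency ε = 0.51: R = ε·F/W = 0.51 × 1243.2 / 86000 m = 7.372e-03 mm/s.
R = 7.372e-03 × 3600 = 26.5 mm/hr.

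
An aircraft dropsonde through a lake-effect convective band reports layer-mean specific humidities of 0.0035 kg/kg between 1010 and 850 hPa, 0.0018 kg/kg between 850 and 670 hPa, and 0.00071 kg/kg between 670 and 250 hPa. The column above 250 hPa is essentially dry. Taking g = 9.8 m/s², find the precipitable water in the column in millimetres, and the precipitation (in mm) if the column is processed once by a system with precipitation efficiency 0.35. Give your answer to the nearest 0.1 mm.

Precipitable water is the column-integrated vapour mass per unit area: PW = (1/g) Σ q̄ Δp, with q in kg/kg and Δp in Pa (1 kg/m² of water = 1 mm).
Layer 1010–850 hPa: Δp = 160 hPa = 16000 Pa, q̄ = 0.0035 kg/kg → 0.0035 × 16000 / 9.8 = 5.71 mm
Layer 850–670 hPa: Δp = 180 hPa = 18000 Pa, q̄ = 0.0018 kg/kg → 0.0018 × 18000 / 9.8 = 3.31 mm
Layer 670–250 hPa: Δp = 420 hPa = 42000 Pa, q̄ = 0.00071 kg/kg → 0.00071 × 42000 / 9.8 = 3.04 mm
PW = 5.71 + 3.31 + 3.04 = 12.06 ≈ 12.1 mm.
Precipitation = ε × PW = 0.35 × 12.1 = 4.2 mm.

PW ≈ 12.1 mm; precipitation ≈ 4.2 mm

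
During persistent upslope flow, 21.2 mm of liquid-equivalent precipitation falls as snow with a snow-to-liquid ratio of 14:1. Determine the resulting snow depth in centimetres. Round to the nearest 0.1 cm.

Snow depth = liquid × ratio = 21.2 mm × 14 = 296.8 mm = 29.7 cm.

snow depth ≈ 29.7 cm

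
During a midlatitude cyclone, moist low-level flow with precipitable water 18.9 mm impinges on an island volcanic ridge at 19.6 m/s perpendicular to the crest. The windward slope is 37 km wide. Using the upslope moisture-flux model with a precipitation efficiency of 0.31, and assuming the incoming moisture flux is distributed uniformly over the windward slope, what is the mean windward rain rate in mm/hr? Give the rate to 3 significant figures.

R ≈ 11.2 mm/hr

Incoming column moisture flux per unit ridge length: F = V × PW = 19.6 × 18.9 = 370.44 mm·m/s.
Spread over the 37 km slope with efficiency ε = 0.31: R = ε·F/W = 0.31 × 370.44 / 37000 m = 3.104e-03 mm/s.
R = 3.104e-03 × 3600 = 11.2 mm/hr.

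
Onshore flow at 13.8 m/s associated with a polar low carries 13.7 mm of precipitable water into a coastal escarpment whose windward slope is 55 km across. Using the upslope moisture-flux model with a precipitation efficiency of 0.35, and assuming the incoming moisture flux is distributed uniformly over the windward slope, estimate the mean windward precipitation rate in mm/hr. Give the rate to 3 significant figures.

R ≈ 4.33 mm/hr

Incoming column moisture flux per unit ridge length: F = V × PW = 13.8 × 13.7 = 189.06 mm·m/s.
Spread over the 55 km slope with efficiency ε = 0.35: R = ε·F/W = 0.35 × 189.06 / 55000 m = 1.203e-03 mm/s.
R = 1.203e-03 × 3600 = 4.33 mm/hr.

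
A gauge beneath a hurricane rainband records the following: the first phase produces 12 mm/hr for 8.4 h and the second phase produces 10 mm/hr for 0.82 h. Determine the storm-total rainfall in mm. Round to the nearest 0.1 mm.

Total = Σ Rᵢ Δtᵢ = 12 × 8.4 + 10 × 0.82
      = 100.8 + 8.2 = 109.0 mm.

total ≈ 109.0 mm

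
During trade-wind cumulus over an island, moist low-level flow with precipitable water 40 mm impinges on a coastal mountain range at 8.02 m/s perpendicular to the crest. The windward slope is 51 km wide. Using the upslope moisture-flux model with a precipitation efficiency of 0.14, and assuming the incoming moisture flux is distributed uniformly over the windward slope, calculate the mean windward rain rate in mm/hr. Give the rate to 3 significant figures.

Incoming column moisture flux per unit ridge length: F = V × PW = 8.02 × 40 = 320.8 mm·m/s.
Spread over the 51 km slope with efficiency ε = 0.14: R = ε·F/W = 0.14 × 320.8 / 51000 m = 8.806e-04 mm/s.
R = 8.806e-04 × 3600 = 3.17 mm/hr.

R ≈ 3.17 mm/hr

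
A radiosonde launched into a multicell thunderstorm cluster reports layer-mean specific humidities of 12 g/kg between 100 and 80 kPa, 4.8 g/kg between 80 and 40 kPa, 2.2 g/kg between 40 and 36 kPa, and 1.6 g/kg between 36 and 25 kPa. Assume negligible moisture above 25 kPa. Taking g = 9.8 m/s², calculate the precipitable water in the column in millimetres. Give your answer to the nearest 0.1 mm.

PW ≈ 46.8 mm

Precipitable water is the column-integrated vapour mass per unit area: PW = (1/g) Σ q̄ Δp, with q in kg/kg and Δp in Pa (1 kg/m² of water = 1 mm).
Layer 100–80 kPa: Δp = 200 hPa = 20000 Pa, q̄ = 0.012 kg/kg → 0.012 × 20000 / 9.8 = 24.49 mm
Layer 80–40 kPa: Δp = 400 hPa = 40000 Pa, q̄ = 0.0048 kg/kg → 0.0048 × 40000 / 9.8 = 19.59 mm
Layer 40–36 kPa: Δp = 40 hPa = 4000 Pa, q̄ = 0.0022 kg/kg → 0.0022 × 4000 / 9.8 = 0.90 mm
Layer 36–25 kPa: Δp = 110 hPa = 11000 Pa, q̄ = 0.0016 kg/kg → 0.0016 × 11000 / 9.8 = 1.80 mm
PW = 24.49 + 19.59 + 0.90 + 1.80 = 46.78 ≈ 46.8 mm.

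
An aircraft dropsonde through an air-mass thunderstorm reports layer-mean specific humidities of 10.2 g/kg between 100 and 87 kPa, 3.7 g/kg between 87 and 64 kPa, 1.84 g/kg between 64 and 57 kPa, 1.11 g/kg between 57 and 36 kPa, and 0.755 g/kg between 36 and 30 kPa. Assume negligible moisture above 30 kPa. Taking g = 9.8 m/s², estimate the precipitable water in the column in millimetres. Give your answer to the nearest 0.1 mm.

Precipitable water is the column-integrated vapour mass per unit area: PW = (1/g) Σ q̄ Δp, with q in kg/kg and Δp in Pa (1 kg/m² of water = 1 mm).
Layer 100–87 kPa: Δp = 130 hPa = 13000 Pa, q̄ = 0.0102 kg/kg → 0.0102 × 13000 / 9.8 = 13.53 mm
Layer 87–64 kPa: Δp = 230 hPa = 23000 Pa, q̄ = 0.0037 kg/kg → 0.0037 × 23000 / 9.8 = 8.68 mm
Layer 64–57 kPa: Δp = 70 hPa = 7000 Pa, q̄ = 0.00184 kg/kg → 0.00184 × 7000 / 9.8 = 1.31 mm
Layer 57–36 kPa: Δp = 210 hPa = 21000 Pa, q̄ = 0.00111 kg/kg → 0.00111 × 21000 / 9.8 = 2.38 mm
Layer 36–30 kPa: Δp = 60 hPa = 6000 Pa, q̄ = 0.000755 kg/kg → 0.000755 × 6000 / 9.8 = 0.46 mm
PW = 13.53 + 8.68 + 1.31 + 2.38 + 0.46 = 26.36 ≈ 26.4 mm.

PW ≈ 26.4 mm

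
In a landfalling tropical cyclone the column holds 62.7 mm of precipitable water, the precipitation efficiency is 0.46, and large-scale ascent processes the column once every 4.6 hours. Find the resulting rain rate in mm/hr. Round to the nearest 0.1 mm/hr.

Each overturning extracts ε × PW = 0.46 × 62.7 = 28.842 mm.
Rate = ε·PW / τ = 28.842 / 4.6 h = 6.3 mm/hr.

R ≈ 6.3 mm/hr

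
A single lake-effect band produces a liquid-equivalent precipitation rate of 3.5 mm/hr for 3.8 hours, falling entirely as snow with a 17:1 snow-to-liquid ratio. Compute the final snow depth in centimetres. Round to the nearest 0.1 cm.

snow depth ≈ 22.6 cm

Liquid-equivalent depth = 3.5 × 3.8 = 13.3 mm.
Snow depth = 13.3 mm × 17 = 226.1 mm = 22.6 cm.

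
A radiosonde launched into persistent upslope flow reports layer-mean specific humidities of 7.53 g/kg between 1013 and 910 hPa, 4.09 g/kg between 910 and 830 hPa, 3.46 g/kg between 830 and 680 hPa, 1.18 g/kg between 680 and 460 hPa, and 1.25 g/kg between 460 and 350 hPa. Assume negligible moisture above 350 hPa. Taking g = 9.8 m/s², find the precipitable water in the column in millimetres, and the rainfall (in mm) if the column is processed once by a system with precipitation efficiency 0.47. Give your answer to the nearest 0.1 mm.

PW ≈ 20.6 mm; rainfall ≈ 9.7 mm

Precipitable water is the column-integrated vapour mass per unit area: PW = (1/g) Σ q̄ Δp, with q in kg/kg and Δp in Pa (1 kg/m² of water = 1 mm).
Layer 1013–910 hPa: Δp = 103 hPa = 10300 Pa, q̄ = 0.00753 kg/kg → 0.00753 × 10300 / 9.8 = 7.91 mm
Layer 910–830 hPa: Δp = 80 hPa = 8000 Pa, q̄ = 0.00409 kg/kg → 0.00409 × 8000 / 9.8 = 3.34 mm
Layer 830–680 hPa: Δp = 150 hPa = 15000 Pa, q̄ = 0.00346 kg/kg → 0.00346 × 15000 / 9.8 = 5.30 mm
Layer 680–460 hPa: Δp = 220 hPa = 22000 Pa, q̄ = 0.00118 kg/kg → 0.00118 × 22000 / 9.8 = 2.65 mm
Layer 460–350 hPa: Δp = 110 hPa = 11000 Pa, q̄ = 0.00125 kg/kg → 0.00125 × 11000 / 9.8 = 1.40 mm
PW = 7.91 + 3.34 + 5.30 + 2.65 + 1.40 = 20.60 ≈ 20.6 mm.
Rainfall = ε × PW = 0.47 × 20.6 = 9.7 mm.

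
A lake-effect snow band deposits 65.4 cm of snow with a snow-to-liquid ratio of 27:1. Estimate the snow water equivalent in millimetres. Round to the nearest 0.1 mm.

SWE ≈ 24.2 mm

SWE = snow depth / ratio = 65.4 cm / 27 = 2.422 cm = 24.2 mm.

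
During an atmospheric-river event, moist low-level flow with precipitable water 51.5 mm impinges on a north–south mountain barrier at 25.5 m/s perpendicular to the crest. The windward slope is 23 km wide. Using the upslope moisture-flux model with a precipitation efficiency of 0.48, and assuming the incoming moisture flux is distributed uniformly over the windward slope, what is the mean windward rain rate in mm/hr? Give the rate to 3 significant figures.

R ≈ 98.7 mm/hr

Incoming column moisture flux per unit ridge length: F = V × PW = 25.5 × 51.5 = 1313.25 mm·m/s.
Spread over the 23 km slope with efficiency ε = 0.48: R = ε·F/W = 0.48 × 1313.25 / 23000 m = 2.741e-02 mm/s.
R = 2.741e-02 × 3600 = 98.7 mm/hr.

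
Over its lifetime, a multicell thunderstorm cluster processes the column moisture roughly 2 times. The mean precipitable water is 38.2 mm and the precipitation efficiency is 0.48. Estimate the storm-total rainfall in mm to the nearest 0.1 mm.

Each cycle deposits ε × PW = 0.48 × 38.2 = 18.336 mm.
Over 2 cycles: 2 × 18.336 = 36.7 mm.

rainfall ≈ 36.7 mm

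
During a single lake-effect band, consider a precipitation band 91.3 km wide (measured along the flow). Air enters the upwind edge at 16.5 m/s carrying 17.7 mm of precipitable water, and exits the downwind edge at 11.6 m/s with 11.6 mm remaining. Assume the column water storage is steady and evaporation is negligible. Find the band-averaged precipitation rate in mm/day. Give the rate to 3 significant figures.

R ≈ 149 mm/day

Column moisture flux per unit crosswind length is F = V × PW.
Inflow: F_in = 16.5 × 17.7 = 292.05 mm·m/s
Outflow: F_out = 11.6 × 11.6 = 134.56 mm·m/s
Steady-state rate R = (F_in − F_out)/L = (292.05 − 134.56) / 91300 m = 1.725e-03 mm/s.
R = 1.725e-03 × 3600 × 24 = 149 mm/day.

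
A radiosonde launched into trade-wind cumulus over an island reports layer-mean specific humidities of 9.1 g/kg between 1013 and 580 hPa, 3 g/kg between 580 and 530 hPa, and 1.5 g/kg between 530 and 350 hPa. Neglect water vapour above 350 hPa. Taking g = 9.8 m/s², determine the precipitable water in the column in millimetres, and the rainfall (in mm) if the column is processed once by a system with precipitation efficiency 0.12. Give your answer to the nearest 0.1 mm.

Precipitable water is the column-integrated vapour mass per unit area: PW = (1/g) Σ q̄ Δp, with q in kg/kg and Δp in Pa (1 kg/m² of water = 1 mm).
Layer 1013–580 hPa: Δp = 433 hPa = 43300 Pa, q̄ = 0.0091 kg/kg → 0.0091 × 43300 / 9.8 = 40.21 mm
Layer 580–530 hPa: Δp = 50 hPa = 5000 Pa, q̄ = 0.003 kg/kg → 0.003 × 5000 / 9.8 = 1.53 mm
Layer 530–350 hPa: Δp = 180 hPa = 18000 Pa, q̄ = 0.0015 kg/kg → 0.0015 × 18000 / 9.8 = 2.76 mm
PW = 40.21 + 1.53 + 2.76 = 44.50 ≈ 44.5 mm.
Rainfall = ε × PW = 0.12 × 44.5 = 5.3 mm.

PW ≈ 44.5 mm; rainfall ≈ 5.3 mm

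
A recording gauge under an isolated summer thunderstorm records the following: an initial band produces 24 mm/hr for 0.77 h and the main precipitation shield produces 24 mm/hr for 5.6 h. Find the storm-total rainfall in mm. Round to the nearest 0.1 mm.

Total = Σ Rᵢ Δtᵢ = 24 × 0.77 + 24 × 5.6
      = 18.48 + 134.4 = 152.9 mm.

total ≈ 152.9 mm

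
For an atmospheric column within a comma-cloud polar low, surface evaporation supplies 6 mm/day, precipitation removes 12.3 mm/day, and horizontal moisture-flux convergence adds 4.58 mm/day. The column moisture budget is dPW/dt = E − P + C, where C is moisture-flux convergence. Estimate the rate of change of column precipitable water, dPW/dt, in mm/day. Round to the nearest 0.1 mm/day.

dPW/dt ≈ -1.7 mm/day

dPW/dt = E − P + C = 6 − 12.3 + (4.58) = -1.7 mm/day.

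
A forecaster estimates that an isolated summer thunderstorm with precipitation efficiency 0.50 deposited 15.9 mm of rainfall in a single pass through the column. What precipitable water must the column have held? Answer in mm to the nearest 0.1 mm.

PW = rainfall / ε = 15.9 / 0.50 = 31.8 mm.

PW ≈ 31.8 mm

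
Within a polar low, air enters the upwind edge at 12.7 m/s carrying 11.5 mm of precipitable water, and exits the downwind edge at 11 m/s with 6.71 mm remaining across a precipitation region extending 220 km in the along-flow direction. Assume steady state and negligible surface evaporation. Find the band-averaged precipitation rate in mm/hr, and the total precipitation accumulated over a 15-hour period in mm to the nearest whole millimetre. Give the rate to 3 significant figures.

Column moisture flux per unit crosswind length is F = V × PW.
Inflow: F_in = 12.7 × 11.5 = 146.05 mm·m/s
Outflow: F_out = 11 × 6.71 = 73.81 mm·m/s
Steady-state rate R = (F_in − F_out)/L = (146.05 − 73.81) / 220000 m = 3.284e-04 mm/s.
R = 3.284e-04 × 3600 = 1.18 mm/hr.
Over 15 h: total = 1.18 × 15 = 17.7 ≈ 18 mm.

R ≈ 1.18 mm/hr; total ≈ 18 mm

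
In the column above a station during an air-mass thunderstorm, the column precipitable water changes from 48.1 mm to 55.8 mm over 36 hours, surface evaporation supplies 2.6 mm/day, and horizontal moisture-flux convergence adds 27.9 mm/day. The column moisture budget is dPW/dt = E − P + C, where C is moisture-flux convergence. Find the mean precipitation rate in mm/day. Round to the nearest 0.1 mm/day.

P ≈ 25.4 mm/day

dPW/dt = (55.8 − 48.1) mm / (36/24 day) = +5.133 mm/day.
P = E + C − dPW/dt = 2.6 + (27.9) − (+5.133) = 25.4 mm/day.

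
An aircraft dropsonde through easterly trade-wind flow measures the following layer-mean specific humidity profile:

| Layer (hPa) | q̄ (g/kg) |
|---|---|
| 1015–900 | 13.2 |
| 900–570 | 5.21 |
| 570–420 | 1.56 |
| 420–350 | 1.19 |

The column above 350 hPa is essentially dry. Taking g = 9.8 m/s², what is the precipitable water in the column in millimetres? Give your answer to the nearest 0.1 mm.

Precipitable water is the column-integrated vapour mass per unit area: PW = (1/g) Σ q̄ Δp, with q in kg/kg and Δp in Pa (1 kg/m² of water = 1 mm).
Layer 1015–900 hPa: Δp = 115 hPa = 11500 Pa, q̄ = 0.0132 kg/kg → 0.0132 × 11500 / 9.8 = 15.49 mm
Layer 900–570 hPa: Δp = 330 hPa = 33000 Pa, q̄ = 0.00521 kg/kg → 0.00521 × 33000 / 9.8 = 17.54 mm
Layer 570–420 hPa: Δp = 150 hPa = 15000 Pa, q̄ = 0.00156 kg/kg → 0.00156 × 15000 / 9.8 = 2.39 mm
Layer 420–350 hPa: Δp = 70 hPa = 7000 Pa, q̄ = 0.00119 kg/kg → 0.00119 × 7000 / 9.8 = 0.85 mm
PW = 15.49 + 17.54 + 2.39 + 0.85 = 36.27 ≈ 36.3 mm.

PW ≈ 36.3 mm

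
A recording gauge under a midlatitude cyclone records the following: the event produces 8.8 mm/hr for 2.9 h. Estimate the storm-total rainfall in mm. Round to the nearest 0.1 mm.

total ≈ 25.5 mm

Total = Σ Rᵢ Δtᵢ = 8.8 × 2.9
      = 25.52 = 25.5 mm.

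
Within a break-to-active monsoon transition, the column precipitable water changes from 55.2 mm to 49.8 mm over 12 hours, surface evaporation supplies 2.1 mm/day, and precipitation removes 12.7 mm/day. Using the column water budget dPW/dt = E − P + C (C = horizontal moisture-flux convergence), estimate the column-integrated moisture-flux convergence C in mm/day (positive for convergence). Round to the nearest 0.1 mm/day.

dPW/dt = (49.8 − 55.2) mm / (12/24 day) = -10.800 mm/day.
C = dPW/dt − E + P = (-10.800) − 2.1 + 12.7 = -0.2 mm/day.

C ≈ -0.2 mm/day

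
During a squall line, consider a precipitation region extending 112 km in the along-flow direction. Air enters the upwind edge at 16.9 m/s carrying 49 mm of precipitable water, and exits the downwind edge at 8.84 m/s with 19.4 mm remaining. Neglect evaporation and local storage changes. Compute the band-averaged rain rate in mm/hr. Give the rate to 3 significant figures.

Column moisture flux per unit crosswind length is F = V × PW.
Inflow: F_in = 16.9 × 49 = 828.1 mm·m/s
Outflow: F_out = 8.84 × 19.4 = 171.496 mm·m/s
Steady-state rate R = (F_in − F_out)/L = (828.1 − 171.496) / 112000 m = 5.863e-03 mm/s.
R = 5.863e-03 × 3600 = 21.1 mm/hr.

R ≈ 21.1 mm/hr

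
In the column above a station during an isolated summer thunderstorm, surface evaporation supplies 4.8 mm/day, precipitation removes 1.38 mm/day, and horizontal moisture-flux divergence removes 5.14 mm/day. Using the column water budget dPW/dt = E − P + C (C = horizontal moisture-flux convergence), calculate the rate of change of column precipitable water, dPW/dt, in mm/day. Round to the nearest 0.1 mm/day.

dPW/dt = E − P + C = 4.8 − 1.38 + (-5.14) = -1.7 mm/day.

dPW/dt ≈ -1.7 mm/day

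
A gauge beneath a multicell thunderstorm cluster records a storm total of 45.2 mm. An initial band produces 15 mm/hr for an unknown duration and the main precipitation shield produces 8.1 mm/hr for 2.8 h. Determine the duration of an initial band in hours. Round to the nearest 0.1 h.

Known phases: 8.1 × 2.8 = 22.68 mm.
Remaining depth = 45.2 − 22.68 = 22.52 mm.
Duration = 22.52 / 15 = 1.5 h.

duration ≈ 1.5 h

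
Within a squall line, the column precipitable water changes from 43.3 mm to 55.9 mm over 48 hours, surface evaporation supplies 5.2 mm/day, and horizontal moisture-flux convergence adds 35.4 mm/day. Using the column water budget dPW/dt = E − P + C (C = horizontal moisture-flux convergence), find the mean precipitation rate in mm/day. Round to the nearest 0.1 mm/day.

dPW/dt = (55.9 − 43.3) mm / (48/24 day) = +6.300 mm/day.
P = E + C − dPW/dt = 5.2 + (35.4) − (+6.300) = 34.3 mm/day.

P ≈ 34.3 mm/day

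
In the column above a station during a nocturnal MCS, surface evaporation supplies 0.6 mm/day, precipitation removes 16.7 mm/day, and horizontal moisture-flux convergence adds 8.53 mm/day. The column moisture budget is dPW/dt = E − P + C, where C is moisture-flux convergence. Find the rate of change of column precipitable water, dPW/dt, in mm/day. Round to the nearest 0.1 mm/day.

dPW/dt = E − P + C = 0.6 − 16.7 + (8.53) = -7.6 mm/day.

dPW/dt ≈ -7.6 mm/day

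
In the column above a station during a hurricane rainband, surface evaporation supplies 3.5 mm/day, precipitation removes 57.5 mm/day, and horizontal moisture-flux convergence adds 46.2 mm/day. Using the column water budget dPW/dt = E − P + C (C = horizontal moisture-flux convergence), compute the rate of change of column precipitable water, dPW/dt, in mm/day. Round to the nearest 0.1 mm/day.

dPW/dt ≈ -7.8 mm/day

dPW/dt = E − P + C = 3.5 − 57.5 + (46.2) = -7.8 mm/day.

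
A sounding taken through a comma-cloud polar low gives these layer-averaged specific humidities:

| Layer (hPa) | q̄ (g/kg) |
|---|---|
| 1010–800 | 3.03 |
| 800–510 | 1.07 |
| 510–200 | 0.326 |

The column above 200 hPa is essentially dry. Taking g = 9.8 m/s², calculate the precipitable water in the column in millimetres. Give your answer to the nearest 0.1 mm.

PW ≈ 10.7 mm

Precipitable water is the column-integrated vapour mass per unit area: PW = (1/g) Σ q̄ Δp, with q in kg/kg and Δp in Pa (1 kg/m² of water = 1 mm).
Layer 1010–800 hPa: Δp = 210 hPa = 21000 Pa, q̄ = 0.00303 kg/kg → 0.00303 × 21000 / 9.8 = 6.49 mm
Layer 800–510 hPa: Δp = 290 hPa = 29000 Pa, q̄ = 0.00107 kg/kg → 0.00107 × 29000 / 9.8 = 3.17 mm
Layer 510–200 hPa: Δp = 310 hPa = 31000 Pa, q̄ = 0.000326 kg/kg → 0.000326 × 31000 / 9.8 = 1.03 mm
PW = 6.49 + 3.17 + 1.03 = 10.69 ≈ 10.7 mm.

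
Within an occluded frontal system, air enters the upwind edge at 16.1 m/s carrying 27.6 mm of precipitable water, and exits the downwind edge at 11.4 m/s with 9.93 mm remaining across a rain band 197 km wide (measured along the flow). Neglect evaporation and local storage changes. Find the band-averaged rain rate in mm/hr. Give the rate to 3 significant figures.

Column moisture flux per unit crosswind length is F = V × PW.
Inflow: F_in = 16.1 × 27.6 = 444.36 mm·m/s
Outflow: F_out = 11.4 × 9.93 = 113.202 mm·m/s
Steady-state rate R = (F_in − F_out)/L = (444.36 − 113.202) / 197000 m = 1.681e-03 mm/s.
R = 1.681e-03 × 3600 = 6.05 mm/hr.

R ≈ 6.05 mm/hr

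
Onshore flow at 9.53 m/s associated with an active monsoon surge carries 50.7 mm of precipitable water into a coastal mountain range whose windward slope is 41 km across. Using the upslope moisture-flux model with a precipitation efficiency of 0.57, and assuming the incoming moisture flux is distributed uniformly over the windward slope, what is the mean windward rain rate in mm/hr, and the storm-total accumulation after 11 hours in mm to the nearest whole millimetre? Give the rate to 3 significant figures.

R ≈ 24.2 mm/hr; total ≈ 266 mm

Incoming column moisture flux per unit ridge length: F = V × PW = 9.53 × 50.7 = 483.171 mm·m/s.
Spread over the 41 km slope with efficiency ε = 0.57: R = ε·F/W = 0.57 × 483.171 / 41000 m = 6.717e-03 mm/s.
R = 6.717e-03 × 3600 = 24.2 mm/hr.
Over 11 h: total = 24.2 × 11 = 266.2 ≈ 266 mm.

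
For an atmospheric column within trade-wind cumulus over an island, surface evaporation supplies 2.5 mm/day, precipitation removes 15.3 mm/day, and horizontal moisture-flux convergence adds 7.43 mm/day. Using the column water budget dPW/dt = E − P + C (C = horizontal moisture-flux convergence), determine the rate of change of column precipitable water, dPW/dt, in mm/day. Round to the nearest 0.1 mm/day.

dPW/dt ≈ -5.4 mm/day

dPW/dt = E − P + C = 2.5 − 15.3 + (7.43) = -5.4 mm/day.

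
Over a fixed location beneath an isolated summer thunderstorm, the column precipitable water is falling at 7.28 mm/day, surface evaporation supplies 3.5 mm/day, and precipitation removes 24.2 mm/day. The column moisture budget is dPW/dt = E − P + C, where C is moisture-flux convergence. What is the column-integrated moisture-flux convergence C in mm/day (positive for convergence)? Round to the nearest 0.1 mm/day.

dPW/dt = -7.28 mm/day.
C = dPW/dt − E + P = (-7.28) − 3.5 + 24.2 = 13.4 mm/day.

C ≈ 13.4 mm/day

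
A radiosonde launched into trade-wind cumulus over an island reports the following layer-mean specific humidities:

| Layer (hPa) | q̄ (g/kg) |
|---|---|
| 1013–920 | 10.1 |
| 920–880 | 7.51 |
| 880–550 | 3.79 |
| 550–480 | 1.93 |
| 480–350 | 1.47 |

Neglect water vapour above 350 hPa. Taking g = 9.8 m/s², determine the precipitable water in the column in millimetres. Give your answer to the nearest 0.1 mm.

PW ≈ 28.7 mm

Precipitable water is the column-integrated vapour mass per unit area: PW = (1/g) Σ q̄ Δp, with q in kg/kg and Δp in Pa (1 kg/m² of water = 1 mm).
Layer 1013–920 hPa: Δp = 93 hPa = 9300 Pa, q̄ = 0.0101 kg/kg → 0.0101 × 9300 / 9.8 = 9.58 mm
Layer 920–880 hPa: Δp = 40 hPa = 4000 Pa, q̄ = 0.00751 kg/kg → 0.00751 × 4000 / 9.8 = 3.07 mm
Layer 880–550 hPa: Δp = 330 hPa = 33000 Pa, q̄ = 0.00379 kg/kg → 0.00379 × 33000 / 9.8 = 12.76 mm
Layer 550–480 hPa: Δp = 70 hPa = 7000 Pa, q̄ = 0.00193 kg/kg → 0.00193 × 7000 / 9.8 = 1.38 mm
Layer 480–350 hPa: Δp = 130 hPa = 13000 Pa, q̄ = 0.00147 kg/kg → 0.00147 × 13000 / 9.8 = 1.95 mm
PW = 9.58 + 3.07 + 12.76 + 1.38 + 1.95 = 28.74 ≈ 28.7 mm.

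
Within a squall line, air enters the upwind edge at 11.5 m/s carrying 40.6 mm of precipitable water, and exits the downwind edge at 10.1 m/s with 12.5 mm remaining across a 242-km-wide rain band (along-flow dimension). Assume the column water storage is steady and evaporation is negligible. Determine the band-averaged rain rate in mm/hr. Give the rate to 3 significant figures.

Column moisture flux per unit crosswind length is F = V × PW.
Inflow: F_in = 11.5 × 40.6 = 466.9 mm·m/s
Outflow: F_out = 10.1 × 12.5 = 126.25 mm·m/s
Steady-state rate R = (F_in − F_out)/L = (466.9 − 126.25) / 242000 m = 1.408e-03 mm/s.
R = 1.408e-03 × 3600 = 5.07 mm/hr.

R ≈ 5.07 mm/hr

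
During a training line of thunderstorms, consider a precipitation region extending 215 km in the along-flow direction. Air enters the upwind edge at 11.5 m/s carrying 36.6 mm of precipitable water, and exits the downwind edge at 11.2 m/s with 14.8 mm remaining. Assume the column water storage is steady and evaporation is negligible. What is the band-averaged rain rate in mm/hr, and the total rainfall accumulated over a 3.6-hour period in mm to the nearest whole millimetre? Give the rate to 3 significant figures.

R ≈ 4.27 mm/hr; total ≈ 15 mm

Column moisture flux per unit crosswind length is F = V × PW.
Inflow: F_in = 11.5 × 36.6 = 420.9 mm·m/s
Outflow: F_out = 11.2 × 14.8 = 165.76 mm·m/s
Steady-state rate R = (F_in − F_out)/L = (420.9 − 165.76) / 215000 m = 1.187e-03 mm/s.
R = 1.187e-03 × 3600 = 4.27 mm/hr.
Over 3.6 h: total = 4.27 × 3.6 = 15.372 ≈ 15 mm.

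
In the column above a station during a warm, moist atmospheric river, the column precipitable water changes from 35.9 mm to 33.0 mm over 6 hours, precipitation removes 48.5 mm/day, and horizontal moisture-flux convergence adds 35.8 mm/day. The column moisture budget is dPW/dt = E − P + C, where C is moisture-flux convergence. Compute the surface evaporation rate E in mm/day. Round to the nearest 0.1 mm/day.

E ≈ 1.1 mm/day

dPW/dt = (33.0 − 35.9) mm / (6/24 day) = -11.600 mm/day.
E = dPW/dt + P − C = (-11.600) + 48.5 − (35.8) = 1.1 mm/day.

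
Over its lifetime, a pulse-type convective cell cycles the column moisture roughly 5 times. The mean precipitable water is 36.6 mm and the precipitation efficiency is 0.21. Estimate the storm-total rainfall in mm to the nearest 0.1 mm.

rainfall ≈ 38.4 mm

Each cycle deposits ε × PW = 0.21 × 36.6 = 7.686 mm.
Over 5 cycles: 5 × 7.686 = 38.4 mm.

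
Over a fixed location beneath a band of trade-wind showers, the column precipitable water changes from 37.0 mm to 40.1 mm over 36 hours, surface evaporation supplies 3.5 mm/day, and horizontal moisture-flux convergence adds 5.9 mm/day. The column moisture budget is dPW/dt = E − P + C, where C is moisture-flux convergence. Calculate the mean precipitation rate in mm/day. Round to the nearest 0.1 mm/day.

dPW/dt = (40.1 − 37.0) mm / (36/24 day) = +2.067 mm/day.
P = E + C − dPW/dt = 3.5 + (5.9) − (+2.067) = 7.3 mm/day.

P ≈ 7.3 mm/day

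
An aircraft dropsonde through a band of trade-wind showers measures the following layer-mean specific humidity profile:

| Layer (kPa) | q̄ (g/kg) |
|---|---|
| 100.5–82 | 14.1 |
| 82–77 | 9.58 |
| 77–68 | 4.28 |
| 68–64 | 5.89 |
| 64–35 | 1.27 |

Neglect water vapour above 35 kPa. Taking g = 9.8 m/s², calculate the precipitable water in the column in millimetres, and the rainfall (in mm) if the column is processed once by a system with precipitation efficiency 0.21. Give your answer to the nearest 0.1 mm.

Precipitable water is the column-integrated vapour mass per unit area: PW = (1/g) Σ q̄ Δp, with q in kg/kg and Δp in Pa (1 kg/m² of water = 1 mm).
Layer 100.5–82 kPa: Δp = 185 hPa = 18500 Pa, q̄ = 0.0141 kg/kg → 0.0141 × 18500 / 9.8 = 26.62 mm
Layer 82–77 kPa: Δp = 50 hPa = 5000 Pa, q̄ = 0.00958 kg/kg → 0.00958 × 5000 / 9.8 = 4.89 mm
Layer 77–68 kPa: Δp = 90 hPa = 9000 Pa, q̄ = 0.00428 kg/kg → 0.00428 × 9000 / 9.8 = 3.93 mm
Layer 68–64 kPa: Δp = 40 hPa = 4000 Pa, q̄ = 0.00589 kg/kg → 0.00589 × 4000 / 9.8 = 2.40 mm
Layer 64–35 kPa: Δp = 290 hPa = 29000 Pa, q̄ = 0.00127 kg/kg → 0.00127 × 29000 / 9.8 = 3.76 mm
PW = 26.62 + 4.89 + 3.93 + 2.40 + 3.76 = 41.60 ≈ 41.6 mm.
Rainfall = ε × PW = 0.21 × 41.6 = 8.7 mm.

PW ≈ 41.6 mm; rainfall ≈ 8.7 mm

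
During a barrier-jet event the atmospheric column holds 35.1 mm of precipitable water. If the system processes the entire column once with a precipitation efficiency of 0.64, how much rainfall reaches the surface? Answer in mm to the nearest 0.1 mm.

Rainfall = ε × PW = 0.64 × 35.1 = 22.5 mm.

rainfall ≈ 22.5 mm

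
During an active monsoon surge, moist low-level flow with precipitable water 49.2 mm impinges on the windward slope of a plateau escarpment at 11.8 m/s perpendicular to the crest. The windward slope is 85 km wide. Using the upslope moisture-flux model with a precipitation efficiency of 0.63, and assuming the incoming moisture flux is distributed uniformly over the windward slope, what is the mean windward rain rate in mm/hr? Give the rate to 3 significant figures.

R ≈ 15.5 mm/hr

Incoming column moisture flux per unit ridge length: F = V × PW = 11.8 × 49.2 = 580.56 mm·m/s.
Spread over the 85 km slope with efficiency ε = 0.63: R = ε·F/W = 0.63 × 580.56 / 85000 m = 4.303e-03 mm/s.
R = 4.303e-03 × 3600 = 15.5 mm/hr.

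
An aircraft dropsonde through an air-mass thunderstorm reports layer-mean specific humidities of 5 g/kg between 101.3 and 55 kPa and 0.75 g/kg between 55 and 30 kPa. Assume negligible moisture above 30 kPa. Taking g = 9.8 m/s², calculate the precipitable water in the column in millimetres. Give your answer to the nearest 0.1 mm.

Precipitable water is the column-integrated vapour mass per unit area: PW = (1/g) Σ q̄ Δp, with q in kg/kg and Δp in Pa (1 kg/m² of water = 1 mm).
Layer 101.3–55 kPa: Δp = 463 hPa = 46300 Pa, q̄ = 0.005 kg/kg → 0.005 × 46300 / 9.8 = 23.62 mm
Layer 55–30 kPa: Δp = 250 hPa = 25000 Pa, q̄ = 0.00075 kg/kg → 0.00075 × 25000 / 9.8 = 1.91 mm
PW = 23.62 + 1.91 = 25.53 ≈ 25.5 mm.

PW ≈ 25.5 mm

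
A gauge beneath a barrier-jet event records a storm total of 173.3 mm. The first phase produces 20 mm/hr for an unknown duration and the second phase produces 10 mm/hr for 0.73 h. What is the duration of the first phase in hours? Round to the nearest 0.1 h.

Known phases: 10 × 0.73 = 7.3 mm.
Remaining depth = 173.3 − 7.3 = 166 mm.
Duration = 166 / 20 = 8.3 h.

duration ≈ 8.3 h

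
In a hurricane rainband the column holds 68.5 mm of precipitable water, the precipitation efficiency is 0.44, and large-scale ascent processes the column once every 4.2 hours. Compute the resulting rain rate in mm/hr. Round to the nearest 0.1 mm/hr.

R ≈ 7.2 mm/hr

Each overturning extracts ε × PW = 0.44 × 68.5 = 30.14 mm.
Rate = ε·PW / τ = 30.14 / 4.2 h = 7.2 mm/hr.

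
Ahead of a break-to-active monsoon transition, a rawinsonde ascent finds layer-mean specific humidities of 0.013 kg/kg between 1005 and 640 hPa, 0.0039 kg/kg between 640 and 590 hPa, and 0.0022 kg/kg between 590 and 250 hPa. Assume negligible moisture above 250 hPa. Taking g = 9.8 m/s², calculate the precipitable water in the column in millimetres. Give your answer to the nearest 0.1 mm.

PW ≈ 58.0 mm

Precipitable water is the column-integrated vapour mass per unit area: PW = (1/g) Σ q̄ Δp, with q in kg/kg and Δp in Pa (1 kg/m² of water = 1 mm).
Layer 1005–640 hPa: Δp = 365 hPa = 36500 Pa, q̄ = 0.013 kg/kg → 0.013 × 36500 / 9.8 = 48.42 mm
Layer 640–590 hPa: Δp = 50 hPa = 5000 Pa, q̄ = 0.0039 kg/kg → 0.0039 × 5000 / 9.8 = 1.99 mm
Layer 590–250 hPa: Δp = 340 hPa = 34000 Pa, q̄ = 0.0022 kg/kg → 0.0022 × 34000 / 9.8 = 7.63 mm
PW = 48.42 + 1.99 + 7.63 = 58.04 ≈ 58.0 mm.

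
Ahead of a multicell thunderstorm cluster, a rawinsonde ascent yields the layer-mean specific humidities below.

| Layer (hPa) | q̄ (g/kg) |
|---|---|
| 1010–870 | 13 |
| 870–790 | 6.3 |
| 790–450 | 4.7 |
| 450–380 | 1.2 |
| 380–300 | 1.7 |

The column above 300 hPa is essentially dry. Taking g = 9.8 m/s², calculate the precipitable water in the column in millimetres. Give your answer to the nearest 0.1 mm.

Precipitable water is the column-integrated vapour mass per unit area: PW = (1/g) Σ q̄ Δp, with q in kg/kg and Δp in Pa (1 kg/m² of water = 1 mm).
Layer 1010–870 hPa: Δp = 140 hPa = 14000 Pa, q̄ = 0.013 kg/kg → 0.013 × 14000 / 9.8 = 18.57 mm
Layer 870–790 hPa: Δp = 80 hPa = 8000 Pa, q̄ = 0.0063 kg/kg → 0.0063 × 8000 / 9.8 = 5.14 mm
Layer 790–450 hPa: Δp = 340 hPa = 34000 Pa, q̄ = 0.0047 kg/kg → 0.0047 × 34000 / 9.8 = 16.31 mm
Layer 450–380 hPa: Δp = 70 hPa = 7000 Pa, q̄ = 0.0012 kg/kg → 0.0012 × 7000 / 9.8 = 0.86 mm
Layer 380–300 hPa: Δp = 80 hPa = 8000 Pa, q̄ = 0.0017 kg/kg → 0.0017 × 8000 / 9.8 = 1.39 mm
PW = 18.57 + 5.14 + 16.31 + 0.86 + 1.39 = 42.27 ≈ 42.3 mm.

PW ≈ 42.3 mm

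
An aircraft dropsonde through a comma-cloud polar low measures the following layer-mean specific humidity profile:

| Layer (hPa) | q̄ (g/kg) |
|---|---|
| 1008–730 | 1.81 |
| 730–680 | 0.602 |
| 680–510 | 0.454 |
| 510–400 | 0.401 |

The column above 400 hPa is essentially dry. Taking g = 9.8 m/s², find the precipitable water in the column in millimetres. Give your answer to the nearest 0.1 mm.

PW ≈ 6.7 mm

Precipitable water is the column-integrated vapour mass per unit area: PW = (1/g) Σ q̄ Δp, with q in kg/kg and Δp in Pa (1 kg/m² of water = 1 mm).
Layer 1008–730 hPa: Δp = 278 hPa = 27800 Pa, q̄ = 0.00181 kg/kg → 0.00181 × 27800 / 9.8 = 5.13 mm
Layer 730–680 hPa: Δp = 50 hPa = 5000 Pa, q̄ = 0.000602 kg/kg → 0.000602 × 5000 / 9.8 = 0.31 mm
Layer 680–510 hPa: Δp = 170 hPa = 17000 Pa, q̄ = 0.000454 kg/kg → 0.000454 × 17000 / 9.8 = 0.79 mm
Layer 510–400 hPa: Δp = 110 hPa = 11000 Pa, q̄ = 0.000401 kg/kg → 0.000401 × 11000 / 9.8 = 0.45 mm
PW = 5.13 + 0.31 + 0.79 + 0.45 = 6.68 ≈ 6.7 mm.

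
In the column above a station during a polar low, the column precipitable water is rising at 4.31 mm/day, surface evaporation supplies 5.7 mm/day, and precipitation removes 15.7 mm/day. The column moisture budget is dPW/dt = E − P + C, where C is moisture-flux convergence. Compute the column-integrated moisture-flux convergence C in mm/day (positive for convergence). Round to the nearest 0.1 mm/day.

C ≈ 14.3 mm/day

dPW/dt = +4.31 mm/day.
C = dPW/dt − E + P = (+4.31) − 5.7 + 15.7 = 14.3 mm/day.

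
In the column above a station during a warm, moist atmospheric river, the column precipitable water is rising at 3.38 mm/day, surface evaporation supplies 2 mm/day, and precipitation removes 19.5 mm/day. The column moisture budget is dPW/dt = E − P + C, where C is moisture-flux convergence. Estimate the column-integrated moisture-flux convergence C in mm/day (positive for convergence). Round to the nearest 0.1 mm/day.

C ≈ 20.9 mm/day

dPW/dt = +3.38 mm/day.
C = dPW/dt − E + P = (+3.38) − 2 + 19.5 = 20.9 mm/day.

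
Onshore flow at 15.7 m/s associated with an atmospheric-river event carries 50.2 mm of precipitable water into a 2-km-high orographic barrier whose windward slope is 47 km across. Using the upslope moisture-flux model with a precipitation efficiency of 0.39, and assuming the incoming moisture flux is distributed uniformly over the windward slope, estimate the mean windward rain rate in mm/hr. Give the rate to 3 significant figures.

Incoming column moisture flux per unit ridge length: F = V × PW = 15.7 × 50.2 = 788.14 mm·m/s.
Spread over the 47 km slope with efficiency ε = 0.39: R = ε·F/W = 0.39 × 788.14 / 47000 m = 6.540e-03 mm/s.
R = 6.540e-03 × 3600 = 23.5 mm/hr.

R ≈ 23.5 mm/hr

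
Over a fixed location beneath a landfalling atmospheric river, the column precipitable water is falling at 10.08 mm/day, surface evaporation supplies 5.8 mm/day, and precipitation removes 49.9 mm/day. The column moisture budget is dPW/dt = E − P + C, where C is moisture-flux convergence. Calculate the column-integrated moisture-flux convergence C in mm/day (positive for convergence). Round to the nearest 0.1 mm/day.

dPW/dt = -10.08 mm/day.
C = dPW/dt − E + P = (-10.08) − 5.8 + 49.9 = 34.0 mm/day.

C ≈ 34.0 mm/day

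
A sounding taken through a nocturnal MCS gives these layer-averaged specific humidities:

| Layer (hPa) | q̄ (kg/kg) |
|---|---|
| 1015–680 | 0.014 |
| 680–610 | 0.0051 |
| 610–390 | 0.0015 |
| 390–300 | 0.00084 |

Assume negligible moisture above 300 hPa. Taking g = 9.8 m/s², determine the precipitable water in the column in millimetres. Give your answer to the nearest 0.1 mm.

PW ≈ 55.6 mm

Precipitable water is the column-integrated vapour mass per unit area: PW = (1/g) Σ q̄ Δp, with q in kg/kg and Δp in Pa (1 kg/m² of water = 1 mm).
Layer 1015–680 hPa: Δp = 335 hPa = 33500 Pa, q̄ = 0.014 kg/kg → 0.014 × 33500 / 9.8 = 47.86 mm
Layer 680–610 hPa: Δp = 70 hPa = 7000 Pa, q̄ = 0.0051 kg/kg → 0.0051 × 7000 / 9.8 = 3.64 mm
Layer 610–390 hPa: Δp = 220 hPa = 22000 Pa, q̄ = 0.0015 kg/kg → 0.0015 × 22000 / 9.8 = 3.37 mm
Layer 390–300 hPa: Δp = 90 hPa = 9000 Pa, q̄ = 0.00084 kg/kg → 0.00084 × 9000 / 9.8 = 0.77 mm
PW = 47.86 + 3.64 + 3.37 + 0.77 = 55.64 ≈ 55.6 mm.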